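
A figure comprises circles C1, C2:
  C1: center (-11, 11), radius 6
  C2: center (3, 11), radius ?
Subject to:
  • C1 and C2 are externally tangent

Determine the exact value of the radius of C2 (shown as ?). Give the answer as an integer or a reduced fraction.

8

1. [ext C1·C2]  r_C2² + 12r_C2 − 160 = 0  ⇒  r_C2 = 8 (r>0 drops 1)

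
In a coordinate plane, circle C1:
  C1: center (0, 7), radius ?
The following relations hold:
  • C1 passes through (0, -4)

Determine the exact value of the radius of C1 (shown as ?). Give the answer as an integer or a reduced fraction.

1. [C1∋P]  r_C1² − 121 = 0  ⇒  r_C1 = 11 (r>0 drops 1)

11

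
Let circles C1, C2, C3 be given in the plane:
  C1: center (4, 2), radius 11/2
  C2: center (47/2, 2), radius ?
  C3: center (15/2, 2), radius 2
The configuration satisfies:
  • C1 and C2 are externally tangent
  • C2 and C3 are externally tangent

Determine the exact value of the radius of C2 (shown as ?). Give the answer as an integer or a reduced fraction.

14

1. [ext C1·C2]  r_C2² + 11r_C2 − 350 = 0  ⇒  r_C2 = 14 (r>0 drops 1)
2. [ext C2·C3]  r_C2² + 4r_C2 − 252 = 0  ⇒  r_C2 = 14 (r>0 drops 1)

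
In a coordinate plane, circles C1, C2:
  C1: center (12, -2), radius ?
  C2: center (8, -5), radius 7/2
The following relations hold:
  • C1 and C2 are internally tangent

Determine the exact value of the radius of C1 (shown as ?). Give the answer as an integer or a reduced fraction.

1. [int C1,C2]  r_C1² − 7r_C1 − 51/4 = 0  ⇒  r_C1 = 17/2 (r>0 drops 1)

17/2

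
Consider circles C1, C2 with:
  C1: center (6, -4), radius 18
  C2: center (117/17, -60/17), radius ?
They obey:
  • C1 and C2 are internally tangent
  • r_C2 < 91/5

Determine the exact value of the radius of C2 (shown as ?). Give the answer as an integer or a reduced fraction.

1. [int C1,C2]  r_C2² − 36r_C2 + 323 = 0  ⇒  r_C2 = 17 or 19
2. given r_C2 < 91/5: keep 17

17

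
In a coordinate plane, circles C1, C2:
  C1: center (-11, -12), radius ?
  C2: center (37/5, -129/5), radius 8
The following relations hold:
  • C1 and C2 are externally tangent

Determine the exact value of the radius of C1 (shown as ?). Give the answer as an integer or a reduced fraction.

15

1. [ext C1·C2]  r_C1² + 16r_C1 − 465 = 0  ⇒  r_C1 = 15 (r>0 drops 1)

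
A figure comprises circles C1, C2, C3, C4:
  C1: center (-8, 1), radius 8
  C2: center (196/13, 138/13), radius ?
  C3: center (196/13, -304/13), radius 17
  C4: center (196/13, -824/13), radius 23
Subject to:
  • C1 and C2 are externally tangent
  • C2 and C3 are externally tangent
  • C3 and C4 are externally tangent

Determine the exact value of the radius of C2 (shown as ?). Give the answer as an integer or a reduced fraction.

17

1. [ext C1·C2]  r_C2² + 16r_C2 − 561 = 0  ⇒  r_C2 = 17 (r>0 drops 1)
2. [ext C2·C3]  r_C2² + 34r_C2 − 867 = 0  ⇒  r_C2 = 17 (r>0 drops 1)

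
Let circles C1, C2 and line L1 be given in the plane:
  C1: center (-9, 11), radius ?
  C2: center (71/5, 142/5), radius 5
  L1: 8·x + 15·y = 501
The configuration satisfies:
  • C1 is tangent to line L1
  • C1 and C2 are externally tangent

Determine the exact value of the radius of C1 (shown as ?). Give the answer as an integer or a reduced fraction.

1. [C1‖L1]  r_C1² − 576 = 0  ⇒  r_C1 = 24 (r>0 drops 1)
2. [ext C1·C2]  r_C1² + 10r_C1 − 816 = 0  ⇒  r_C1 = 24 (r>0 drops 1)

24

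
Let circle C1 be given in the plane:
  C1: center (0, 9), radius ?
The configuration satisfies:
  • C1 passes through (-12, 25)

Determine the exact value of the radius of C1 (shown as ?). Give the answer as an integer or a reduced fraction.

1. [C1∋P]  r_C1² − 400 = 0  ⇒  r_C1 = 20 (r>0 drops 1)

20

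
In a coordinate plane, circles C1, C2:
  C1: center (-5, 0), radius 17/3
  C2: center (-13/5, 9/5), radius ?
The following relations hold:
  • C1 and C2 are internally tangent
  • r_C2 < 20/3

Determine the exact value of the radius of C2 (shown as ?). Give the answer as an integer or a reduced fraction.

1. [int C1,C2]  r_C2² − (34/3)r_C2 + 208/9 = 0  ⇒  r_C2 = 8/3 or 26/3
2. given r_C2 < 20/3: keep 8/3

8/3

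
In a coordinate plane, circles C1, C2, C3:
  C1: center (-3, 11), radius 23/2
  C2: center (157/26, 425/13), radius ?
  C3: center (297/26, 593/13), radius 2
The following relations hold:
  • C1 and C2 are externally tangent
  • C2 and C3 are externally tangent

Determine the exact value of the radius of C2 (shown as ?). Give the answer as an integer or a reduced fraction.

1. [ext C1·C2]  r_C2² + 23r_C2 − 420 = 0  ⇒  r_C2 = 12 (r>0 drops 1)
2. [ext C2·C3]  r_C2² + 4r_C2 − 192 = 0  ⇒  r_C2 = 12 (r>0 drops 1)

12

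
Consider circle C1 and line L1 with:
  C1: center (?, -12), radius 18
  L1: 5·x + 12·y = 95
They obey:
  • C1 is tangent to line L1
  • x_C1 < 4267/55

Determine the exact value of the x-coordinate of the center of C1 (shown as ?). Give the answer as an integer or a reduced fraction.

1. [C1‖L1]  x_C1² − (478/5)x_C1 + 473/5 = 0  ⇒  x_C1 = 1 or 473/5
2. given x_C1 < 4267/55: keep 1

1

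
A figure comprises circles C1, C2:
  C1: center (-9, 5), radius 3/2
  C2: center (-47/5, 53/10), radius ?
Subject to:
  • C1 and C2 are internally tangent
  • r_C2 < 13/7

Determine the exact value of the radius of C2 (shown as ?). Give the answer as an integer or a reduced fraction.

1. [int C1,C2]  r_C2² − 3r_C2 + 2 = 0  ⇒  r_C2 = 1 or 2
2. given r_C2 < 13/7: keep 1

1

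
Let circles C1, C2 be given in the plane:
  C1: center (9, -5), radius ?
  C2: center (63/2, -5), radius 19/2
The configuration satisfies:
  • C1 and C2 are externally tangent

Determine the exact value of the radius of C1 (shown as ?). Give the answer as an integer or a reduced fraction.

1. [ext C1·C2]  r_C1² + 19r_C1 − 416 = 0  ⇒  r_C1 = 13 (r>0 drops 1)

13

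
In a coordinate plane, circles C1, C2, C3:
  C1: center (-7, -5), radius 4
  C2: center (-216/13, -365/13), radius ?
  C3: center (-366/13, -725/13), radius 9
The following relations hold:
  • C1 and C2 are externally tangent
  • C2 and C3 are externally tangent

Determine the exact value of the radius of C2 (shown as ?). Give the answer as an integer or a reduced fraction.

1. [ext C1·C2]  r_C2² + 8r_C2 − 609 = 0  ⇒  r_C2 = 21 (r>0 drops 1)
2. [ext C2·C3]  r_C2² + 18r_C2 − 819 = 0  ⇒  r_C2 = 21 (r>0 drops 1)

21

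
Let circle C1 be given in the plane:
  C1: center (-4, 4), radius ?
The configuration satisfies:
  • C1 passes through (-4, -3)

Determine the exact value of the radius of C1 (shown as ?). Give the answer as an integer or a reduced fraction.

1. [C1∋P]  r_C1² − 49 = 0  ⇒  r_C1 = 7 (r>0 drops 1)

7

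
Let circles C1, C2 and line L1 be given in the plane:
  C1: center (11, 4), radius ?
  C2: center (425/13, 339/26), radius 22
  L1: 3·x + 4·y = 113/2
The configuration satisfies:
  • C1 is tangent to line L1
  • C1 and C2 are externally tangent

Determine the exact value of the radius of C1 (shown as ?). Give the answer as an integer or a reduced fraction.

1. [C1‖L1]  r_C1² − 9/4 = 0  ⇒  r_C1 = 3/2 (r>0 drops 1)
2. [ext C1·C2]  r_C1² + 44r_C1 − 273/4 = 0  ⇒  r_C1 = 3/2 (r>0 drops 1)

3/2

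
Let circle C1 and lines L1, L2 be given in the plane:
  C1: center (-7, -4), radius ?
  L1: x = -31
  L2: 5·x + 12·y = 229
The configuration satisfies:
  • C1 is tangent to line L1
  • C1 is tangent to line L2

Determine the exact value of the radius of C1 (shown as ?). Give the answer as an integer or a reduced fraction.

24

1. [C1‖L1]  r_C1² − 576 = 0  ⇒  r_C1 = 24 (r>0 drops 1)
2. [C1‖L2]  r_C1² − 576 = 0  ⇒  r_C1 = 24 (r>0 drops 1)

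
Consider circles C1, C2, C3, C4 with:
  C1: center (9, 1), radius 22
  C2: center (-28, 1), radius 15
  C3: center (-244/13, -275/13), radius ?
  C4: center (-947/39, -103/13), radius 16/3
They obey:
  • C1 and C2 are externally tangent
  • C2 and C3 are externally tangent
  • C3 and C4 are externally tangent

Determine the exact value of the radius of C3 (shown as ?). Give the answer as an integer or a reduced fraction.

9

1. [ext C2·C3]  r_C3² + 30r_C3 − 351 = 0  ⇒  r_C3 = 9 (r>0 drops 1)
2. [ext C3·C4]  r_C3² + (32/3)r_C3 − 177 = 0  ⇒  r_C3 = 9 (r>0 drops 1)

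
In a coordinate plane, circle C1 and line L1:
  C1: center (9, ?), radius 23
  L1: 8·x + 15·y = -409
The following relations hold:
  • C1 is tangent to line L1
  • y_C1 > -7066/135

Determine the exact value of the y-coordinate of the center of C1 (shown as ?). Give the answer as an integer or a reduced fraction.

1. [C1‖L1]  y_C1² + (962/15)y_C1 + 1744/5 = 0  ⇒  y_C1 = -872/15 or -6
2. given y_C1 > -7066/135: keep -6

-6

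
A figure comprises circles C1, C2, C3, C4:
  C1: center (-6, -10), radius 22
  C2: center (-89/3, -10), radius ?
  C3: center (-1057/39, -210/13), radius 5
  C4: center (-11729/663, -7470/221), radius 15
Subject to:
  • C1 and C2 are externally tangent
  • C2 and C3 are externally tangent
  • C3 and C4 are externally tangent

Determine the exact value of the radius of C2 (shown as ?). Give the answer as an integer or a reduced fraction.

5/3

1. [ext C1·C2]  r_C2² + 44r_C2 − 685/9 = 0  ⇒  r_C2 = 5/3 (r>0 drops 1)
2. [ext C2·C3]  r_C2² + 10r_C2 − 175/9 = 0  ⇒  r_C2 = 5/3 (r>0 drops 1)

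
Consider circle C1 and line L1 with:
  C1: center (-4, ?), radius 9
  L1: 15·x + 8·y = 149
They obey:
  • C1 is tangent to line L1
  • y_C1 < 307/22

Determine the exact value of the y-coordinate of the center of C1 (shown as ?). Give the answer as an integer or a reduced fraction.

7

1. [C1‖L1]  y_C1² − (209/4)y_C1 + 1267/4 = 0  ⇒  y_C1 = 7 or 181/4
2. given y_C1 < 307/22: keep 7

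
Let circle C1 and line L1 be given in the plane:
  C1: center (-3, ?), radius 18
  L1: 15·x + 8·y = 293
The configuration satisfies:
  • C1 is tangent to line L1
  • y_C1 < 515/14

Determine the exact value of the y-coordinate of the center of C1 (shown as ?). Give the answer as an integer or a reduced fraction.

4

1. [C1‖L1]  y_C1² − (169/2)y_C1 + 322 = 0  ⇒  y_C1 = 4 or 161/2
2. given y_C1 < 515/14: keep 4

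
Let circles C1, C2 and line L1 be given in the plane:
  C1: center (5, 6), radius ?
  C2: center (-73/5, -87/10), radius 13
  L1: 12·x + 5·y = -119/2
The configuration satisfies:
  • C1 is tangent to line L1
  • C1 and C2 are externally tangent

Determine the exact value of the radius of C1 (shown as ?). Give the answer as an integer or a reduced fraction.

23/2

1. [C1‖L1]  r_C1² − 529/4 = 0  ⇒  r_C1 = 23/2 (r>0 drops 1)
2. [ext C1·C2]  r_C1² + 26r_C1 − 1725/4 = 0  ⇒  r_C1 = 23/2 (r>0 drops 1)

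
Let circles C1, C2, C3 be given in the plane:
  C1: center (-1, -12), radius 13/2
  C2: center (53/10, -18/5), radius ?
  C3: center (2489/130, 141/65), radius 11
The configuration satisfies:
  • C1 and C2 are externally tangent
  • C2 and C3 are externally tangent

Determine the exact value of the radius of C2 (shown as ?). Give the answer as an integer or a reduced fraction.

1. [ext C1·C2]  r_C2² + 13r_C2 − 68 = 0  ⇒  r_C2 = 4 (r>0 drops 1)
2. [ext C2·C3]  r_C2² + 22r_C2 − 104 = 0  ⇒  r_C2 = 4 (r>0 drops 1)

4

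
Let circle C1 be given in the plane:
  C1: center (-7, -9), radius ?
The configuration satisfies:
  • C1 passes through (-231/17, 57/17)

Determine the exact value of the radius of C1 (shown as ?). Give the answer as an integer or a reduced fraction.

14

1. [C1∋P]  r_C1² − 196 = 0  ⇒  r_C1 = 14 (r>0 drops 1)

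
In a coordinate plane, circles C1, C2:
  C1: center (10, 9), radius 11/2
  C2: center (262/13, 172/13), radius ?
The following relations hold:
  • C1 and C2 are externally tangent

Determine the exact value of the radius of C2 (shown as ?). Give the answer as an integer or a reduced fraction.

11/2

1. [ext C1·C2]  r_C2² + 11r_C2 − 363/4 = 0  ⇒  r_C2 = 11/2 (r>0 drops 1)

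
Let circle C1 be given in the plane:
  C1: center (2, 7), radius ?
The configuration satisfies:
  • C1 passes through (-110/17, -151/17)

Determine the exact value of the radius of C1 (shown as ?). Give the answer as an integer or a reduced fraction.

1. [C1∋P]  r_C1² − 324 = 0  ⇒  r_C1 = 18 (r>0 drops 1)

18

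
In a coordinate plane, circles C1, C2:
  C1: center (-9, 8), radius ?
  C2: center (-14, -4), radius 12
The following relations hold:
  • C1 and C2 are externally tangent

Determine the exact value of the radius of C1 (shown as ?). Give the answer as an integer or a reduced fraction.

1

1. [ext C1·C2]  r_C1² + 24r_C1 − 25 = 0  ⇒  r_C1 = 1 (r>0 drops 1)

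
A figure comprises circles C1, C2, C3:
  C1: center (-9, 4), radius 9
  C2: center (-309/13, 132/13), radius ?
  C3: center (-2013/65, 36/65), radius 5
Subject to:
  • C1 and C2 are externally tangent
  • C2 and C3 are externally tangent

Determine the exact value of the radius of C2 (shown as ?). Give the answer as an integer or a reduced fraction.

1. [ext C1·C2]  r_C2² + 18r_C2 − 175 = 0  ⇒  r_C2 = 7 (r>0 drops 1)
2. [ext C2·C3]  r_C2² + 10r_C2 − 119 = 0  ⇒  r_C2 = 7 (r>0 drops 1)

7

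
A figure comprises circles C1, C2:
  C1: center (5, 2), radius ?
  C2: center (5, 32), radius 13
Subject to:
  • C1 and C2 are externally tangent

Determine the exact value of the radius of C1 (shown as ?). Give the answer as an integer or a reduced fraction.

1. [ext C1·C2]  r_C1² + 26r_C1 − 731 = 0  ⇒  r_C1 = 17 (r>0 drops 1)

17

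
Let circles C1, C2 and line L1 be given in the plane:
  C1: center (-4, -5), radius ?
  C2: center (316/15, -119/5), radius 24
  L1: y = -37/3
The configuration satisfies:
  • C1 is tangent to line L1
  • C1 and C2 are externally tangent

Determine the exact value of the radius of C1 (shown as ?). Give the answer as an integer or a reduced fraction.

1. [C1‖L1]  r_C1² − 484/9 = 0  ⇒  r_C1 = 22/3 (r>0 drops 1)
2. [ext C1·C2]  r_C1² + 48r_C1 − 3652/9 = 0  ⇒  r_C1 = 22/3 (r>0 drops 1)

22/3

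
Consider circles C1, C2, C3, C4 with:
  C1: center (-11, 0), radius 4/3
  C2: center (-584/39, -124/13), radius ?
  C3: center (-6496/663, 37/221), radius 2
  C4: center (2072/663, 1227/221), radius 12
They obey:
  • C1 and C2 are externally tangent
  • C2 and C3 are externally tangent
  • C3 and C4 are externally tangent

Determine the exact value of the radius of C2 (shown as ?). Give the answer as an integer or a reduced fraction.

9

1. [ext C1·C2]  r_C2² + (8/3)r_C2 − 105 = 0  ⇒  r_C2 = 9 (r>0 drops 1)
2. [ext C2·C3]  r_C2² + 4r_C2 − 117 = 0  ⇒  r_C2 = 9 (r>0 drops 1)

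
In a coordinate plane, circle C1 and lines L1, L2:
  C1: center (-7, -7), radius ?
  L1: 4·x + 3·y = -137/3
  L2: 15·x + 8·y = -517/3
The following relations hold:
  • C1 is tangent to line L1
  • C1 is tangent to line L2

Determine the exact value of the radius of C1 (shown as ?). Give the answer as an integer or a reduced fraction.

2/3

1. [C1‖L1]  r_C1² − 4/9 = 0  ⇒  r_C1 = 2/3 (r>0 drops 1)
2. [C1‖L2]  r_C1² − 4/9 = 0  ⇒  r_C1 = 2/3 (r>0 drops 1)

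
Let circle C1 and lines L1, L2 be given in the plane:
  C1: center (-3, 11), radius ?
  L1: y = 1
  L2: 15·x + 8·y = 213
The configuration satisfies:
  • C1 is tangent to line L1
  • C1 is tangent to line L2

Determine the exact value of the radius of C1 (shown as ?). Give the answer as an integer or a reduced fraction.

10

1. [C1‖L1]  r_C1² − 100 = 0  ⇒  r_C1 = 10 (r>0 drops 1)
2. [C1‖L2]  r_C1² − 100 = 0  ⇒  r_C1 = 10 (r>0 drops 1)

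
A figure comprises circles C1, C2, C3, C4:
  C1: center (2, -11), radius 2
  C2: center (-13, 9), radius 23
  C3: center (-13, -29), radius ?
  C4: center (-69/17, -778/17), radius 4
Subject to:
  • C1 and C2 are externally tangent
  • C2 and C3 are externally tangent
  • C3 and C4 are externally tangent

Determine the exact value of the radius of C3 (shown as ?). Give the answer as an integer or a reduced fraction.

1. [ext C2·C3]  r_C3² + 46r_C3 − 915 = 0  ⇒  r_C3 = 15 (r>0 drops 1)
2. [ext C3·C4]  r_C3² + 8r_C3 − 345 = 0  ⇒  r_C3 = 15 (r>0 drops 1)

15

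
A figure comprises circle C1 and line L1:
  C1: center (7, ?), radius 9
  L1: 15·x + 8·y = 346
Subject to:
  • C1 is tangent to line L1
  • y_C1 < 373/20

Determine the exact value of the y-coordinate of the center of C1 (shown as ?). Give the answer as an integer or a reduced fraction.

1. [C1‖L1]  y_C1² − (241/4)y_C1 + 2167/4 = 0  ⇒  y_C1 = 11 or 197/4
2. given y_C1 < 373/20: keep 11

11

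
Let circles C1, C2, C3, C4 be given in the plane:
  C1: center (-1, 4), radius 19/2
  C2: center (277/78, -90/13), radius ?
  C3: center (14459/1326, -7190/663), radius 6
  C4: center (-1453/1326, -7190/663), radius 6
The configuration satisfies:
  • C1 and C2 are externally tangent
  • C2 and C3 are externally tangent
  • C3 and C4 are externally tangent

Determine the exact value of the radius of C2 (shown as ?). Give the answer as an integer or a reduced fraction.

1. [ext C1·C2]  r_C2² + 19r_C2 − 448/9 = 0  ⇒  r_C2 = 7/3 (r>0 drops 1)
2. [ext C2·C3]  r_C2² + 12r_C2 − 301/9 = 0  ⇒  r_C2 = 7/3 (r>0 drops 1)

7/3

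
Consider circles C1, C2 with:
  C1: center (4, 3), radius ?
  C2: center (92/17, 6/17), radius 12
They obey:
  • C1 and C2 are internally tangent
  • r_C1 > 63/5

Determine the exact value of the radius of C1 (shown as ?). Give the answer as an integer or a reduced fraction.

15

1. [int C1,C2]  r_C1² − 24r_C1 + 135 = 0  ⇒  r_C1 = 9 or 15
2. given r_C1 > 63/5: keep 15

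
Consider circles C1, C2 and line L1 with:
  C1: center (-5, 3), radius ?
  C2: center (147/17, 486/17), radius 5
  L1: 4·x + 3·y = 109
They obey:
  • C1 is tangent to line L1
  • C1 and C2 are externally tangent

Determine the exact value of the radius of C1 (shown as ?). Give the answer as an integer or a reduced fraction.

1. [C1‖L1]  r_C1² − 576 = 0  ⇒  r_C1 = 24 (r>0 drops 1)
2. [ext C1·C2]  r_C1² + 10r_C1 − 816 = 0  ⇒  r_C1 = 24 (r>0 drops 1)

24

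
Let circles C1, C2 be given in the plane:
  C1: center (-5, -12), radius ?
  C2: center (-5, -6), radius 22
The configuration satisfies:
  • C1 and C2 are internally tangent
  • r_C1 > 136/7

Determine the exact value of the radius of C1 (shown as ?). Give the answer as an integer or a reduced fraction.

28

1. [int C1,C2]  r_C1² − 44r_C1 + 448 = 0  ⇒  r_C1 = 16 or 28
2. given r_C1 > 136/7: keep 28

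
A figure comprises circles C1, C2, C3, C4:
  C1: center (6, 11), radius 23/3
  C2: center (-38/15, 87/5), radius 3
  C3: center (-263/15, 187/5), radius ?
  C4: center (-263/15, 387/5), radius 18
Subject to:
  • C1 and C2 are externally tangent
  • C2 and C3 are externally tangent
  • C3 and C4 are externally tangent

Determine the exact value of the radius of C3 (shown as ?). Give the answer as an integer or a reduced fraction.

1. [ext C2·C3]  r_C3² + 6r_C3 − 616 = 0  ⇒  r_C3 = 22 (r>0 drops 1)
2. [ext C3·C4]  r_C3² + 36r_C3 − 1276 = 0  ⇒  r_C3 = 22 (r>0 drops 1)

22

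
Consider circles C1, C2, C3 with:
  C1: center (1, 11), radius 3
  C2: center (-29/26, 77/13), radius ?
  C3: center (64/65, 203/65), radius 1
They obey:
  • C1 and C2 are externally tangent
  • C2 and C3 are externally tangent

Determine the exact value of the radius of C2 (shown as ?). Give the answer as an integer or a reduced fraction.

5/2

1. [ext C1·C2]  r_C2² + 6r_C2 − 85/4 = 0  ⇒  r_C2 = 5/2 (r>0 drops 1)
2. [ext C2·C3]  r_C2² + 2r_C2 − 45/4 = 0  ⇒  r_C2 = 5/2 (r>0 drops 1)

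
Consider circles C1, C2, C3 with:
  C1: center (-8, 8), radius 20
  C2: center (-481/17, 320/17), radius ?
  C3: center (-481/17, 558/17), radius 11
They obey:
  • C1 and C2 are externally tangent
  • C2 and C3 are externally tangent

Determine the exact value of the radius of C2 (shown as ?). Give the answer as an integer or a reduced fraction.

1. [ext C1·C2]  r_C2² + 40r_C2 − 129 = 0  ⇒  r_C2 = 3 (r>0 drops 1)
2. [ext C2·C3]  r_C2² + 22r_C2 − 75 = 0  ⇒  r_C2 = 3 (r>0 drops 1)

3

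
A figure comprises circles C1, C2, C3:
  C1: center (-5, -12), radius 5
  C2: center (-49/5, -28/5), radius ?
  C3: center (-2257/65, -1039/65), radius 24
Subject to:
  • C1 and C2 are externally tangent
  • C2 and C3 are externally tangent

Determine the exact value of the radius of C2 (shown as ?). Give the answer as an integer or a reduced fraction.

3

1. [ext C1·C2]  r_C2² + 10r_C2 − 39 = 0  ⇒  r_C2 = 3 (r>0 drops 1)
2. [ext C2·C3]  r_C2² + 48r_C2 − 153 = 0  ⇒  r_C2 = 3 (r>0 drops 1)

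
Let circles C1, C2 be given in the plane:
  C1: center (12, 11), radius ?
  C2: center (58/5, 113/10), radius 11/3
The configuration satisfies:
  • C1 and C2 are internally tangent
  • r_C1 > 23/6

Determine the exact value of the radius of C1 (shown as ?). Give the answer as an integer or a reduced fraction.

1. [int C1,C2]  r_C1² − (22/3)r_C1 + 475/36 = 0  ⇒  r_C1 = 19/6 or 25/6
2. given r_C1 > 23/6: keep 25/6

25/6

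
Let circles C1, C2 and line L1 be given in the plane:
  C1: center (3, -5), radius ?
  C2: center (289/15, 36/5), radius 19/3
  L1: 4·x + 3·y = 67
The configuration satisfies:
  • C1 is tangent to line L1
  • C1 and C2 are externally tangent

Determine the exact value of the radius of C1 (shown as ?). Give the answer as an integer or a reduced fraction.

14

1. [C1‖L1]  r_C1² − 196 = 0  ⇒  r_C1 = 14 (r>0 drops 1)
2. [ext C1·C2]  r_C1² + (38/3)r_C1 − 1120/3 = 0  ⇒  r_C1 = 14 (r>0 drops 1)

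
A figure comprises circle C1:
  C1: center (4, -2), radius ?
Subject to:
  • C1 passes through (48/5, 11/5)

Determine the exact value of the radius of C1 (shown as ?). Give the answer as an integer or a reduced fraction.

7

1. [C1∋P]  r_C1² − 49 = 0  ⇒  r_C1 = 7 (r>0 drops 1)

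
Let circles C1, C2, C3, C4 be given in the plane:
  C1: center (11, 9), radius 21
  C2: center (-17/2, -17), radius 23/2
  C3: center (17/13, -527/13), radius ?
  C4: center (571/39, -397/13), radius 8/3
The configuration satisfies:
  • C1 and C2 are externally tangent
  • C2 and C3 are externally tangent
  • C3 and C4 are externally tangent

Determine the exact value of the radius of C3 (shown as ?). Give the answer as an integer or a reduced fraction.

14

1. [ext C2·C3]  r_C3² + 23r_C3 − 518 = 0  ⇒  r_C3 = 14 (r>0 drops 1)
2. [ext C3·C4]  r_C3² + (16/3)r_C3 − 812/3 = 0  ⇒  r_C3 = 14 (r>0 drops 1)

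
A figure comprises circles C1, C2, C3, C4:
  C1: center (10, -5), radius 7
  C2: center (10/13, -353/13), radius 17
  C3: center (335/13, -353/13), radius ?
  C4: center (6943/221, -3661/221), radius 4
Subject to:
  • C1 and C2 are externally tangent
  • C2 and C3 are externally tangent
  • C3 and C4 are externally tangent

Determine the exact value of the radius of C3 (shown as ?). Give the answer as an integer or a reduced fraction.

8

1. [ext C2·C3]  r_C3² + 34r_C3 − 336 = 0  ⇒  r_C3 = 8 (r>0 drops 1)
2. [ext C3·C4]  r_C3² + 8r_C3 − 128 = 0  ⇒  r_C3 = 8 (r>0 drops 1)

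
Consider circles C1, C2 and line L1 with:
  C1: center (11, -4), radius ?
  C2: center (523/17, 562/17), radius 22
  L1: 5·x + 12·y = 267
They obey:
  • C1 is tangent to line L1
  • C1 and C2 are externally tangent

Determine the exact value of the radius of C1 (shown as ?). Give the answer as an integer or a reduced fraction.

1. [C1‖L1]  r_C1² − 400 = 0  ⇒  r_C1 = 20 (r>0 drops 1)
2. [ext C1·C2]  r_C1² + 44r_C1 − 1280 = 0  ⇒  r_C1 = 20 (r>0 drops 1)

20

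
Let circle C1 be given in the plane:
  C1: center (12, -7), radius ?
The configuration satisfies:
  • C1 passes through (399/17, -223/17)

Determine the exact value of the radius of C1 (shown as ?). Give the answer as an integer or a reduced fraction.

1. [C1∋P]  r_C1² − 169 = 0  ⇒  r_C1 = 13 (r>0 drops 1)

13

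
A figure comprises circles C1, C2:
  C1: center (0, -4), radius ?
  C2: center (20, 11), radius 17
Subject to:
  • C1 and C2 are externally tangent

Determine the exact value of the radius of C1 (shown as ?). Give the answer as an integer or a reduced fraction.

1. [ext C1·C2]  r_C1² + 34r_C1 − 336 = 0  ⇒  r_C1 = 8 (r>0 drops 1)

8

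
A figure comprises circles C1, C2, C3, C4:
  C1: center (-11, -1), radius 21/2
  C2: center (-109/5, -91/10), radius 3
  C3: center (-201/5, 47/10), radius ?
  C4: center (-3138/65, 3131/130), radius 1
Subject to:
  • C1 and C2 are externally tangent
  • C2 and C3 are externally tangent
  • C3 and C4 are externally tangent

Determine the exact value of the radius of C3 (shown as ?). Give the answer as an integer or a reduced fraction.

1. [ext C2·C3]  r_C3² + 6r_C3 − 520 = 0  ⇒  r_C3 = 20 (r>0 drops 1)
2. [ext C3·C4]  r_C3² + 2r_C3 − 440 = 0  ⇒  r_C3 = 20 (r>0 drops 1)

20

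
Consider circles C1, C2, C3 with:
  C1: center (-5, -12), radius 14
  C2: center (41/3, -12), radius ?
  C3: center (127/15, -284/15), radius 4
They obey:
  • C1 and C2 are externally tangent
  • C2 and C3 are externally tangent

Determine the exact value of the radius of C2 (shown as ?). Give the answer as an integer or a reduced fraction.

1. [ext C1·C2]  r_C2² + 28r_C2 − 1372/9 = 0  ⇒  r_C2 = 14/3 (r>0 drops 1)
2. [ext C2·C3]  r_C2² + 8r_C2 − 532/9 = 0  ⇒  r_C2 = 14/3 (r>0 drops 1)

14/3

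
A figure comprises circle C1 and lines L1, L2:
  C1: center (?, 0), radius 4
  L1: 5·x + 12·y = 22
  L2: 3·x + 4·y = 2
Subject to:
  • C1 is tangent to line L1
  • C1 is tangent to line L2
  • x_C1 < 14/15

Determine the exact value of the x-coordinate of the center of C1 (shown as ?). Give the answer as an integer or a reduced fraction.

-6

1. [C1‖L1]  x_C1² − (44/5)x_C1 − 444/5 = 0  ⇒  x_C1 = -6 or 74/5
2. [C1‖L2]  x_C1² − (4/3)x_C1 − 44 = 0  ⇒  x_C1 = -6 or 22/3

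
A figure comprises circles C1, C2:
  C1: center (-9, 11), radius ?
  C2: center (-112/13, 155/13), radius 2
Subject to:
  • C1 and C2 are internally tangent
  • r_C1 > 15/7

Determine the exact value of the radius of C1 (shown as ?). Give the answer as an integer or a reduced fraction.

1. [int C1,C2]  r_C1² − 4r_C1 + 3 = 0  ⇒  r_C1 = 1 or 3
2. given r_C1 > 15/7: keep 3

3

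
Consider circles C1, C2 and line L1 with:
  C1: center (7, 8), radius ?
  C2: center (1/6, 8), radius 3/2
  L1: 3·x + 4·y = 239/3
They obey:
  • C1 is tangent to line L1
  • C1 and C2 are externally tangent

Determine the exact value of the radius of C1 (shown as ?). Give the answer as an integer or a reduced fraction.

16/3

1. [C1‖L1]  r_C1² − 256/9 = 0  ⇒  r_C1 = 16/3 (r>0 drops 1)
2. [ext C1·C2]  r_C1² + 3r_C1 − 400/9 = 0  ⇒  r_C1 = 16/3 (r>0 drops 1)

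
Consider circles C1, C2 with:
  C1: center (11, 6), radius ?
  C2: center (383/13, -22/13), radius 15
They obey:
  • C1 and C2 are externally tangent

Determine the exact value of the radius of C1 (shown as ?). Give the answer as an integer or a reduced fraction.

5

1. [ext C1·C2]  r_C1² + 30r_C1 − 175 = 0  ⇒  r_C1 = 5 (r>0 drops 1)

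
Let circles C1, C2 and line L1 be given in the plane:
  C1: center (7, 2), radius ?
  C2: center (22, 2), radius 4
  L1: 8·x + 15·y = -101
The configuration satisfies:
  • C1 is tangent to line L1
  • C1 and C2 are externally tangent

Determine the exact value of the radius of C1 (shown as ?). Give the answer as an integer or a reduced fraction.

11

1. [C1‖L1]  r_C1² − 121 = 0  ⇒  r_C1 = 11 (r>0 drops 1)
2. [ext C1·C2]  r_C1² + 8r_C1 − 209 = 0  ⇒  r_C1 = 11 (r>0 drops 1)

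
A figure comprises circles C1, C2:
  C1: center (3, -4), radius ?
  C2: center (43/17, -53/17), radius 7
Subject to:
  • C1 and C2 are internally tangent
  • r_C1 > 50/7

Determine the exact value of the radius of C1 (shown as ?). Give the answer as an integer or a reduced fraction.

1. [int C1,C2]  r_C1² − 14r_C1 + 48 = 0  ⇒  r_C1 = 6 or 8
2. given r_C1 > 50/7: keep 8

8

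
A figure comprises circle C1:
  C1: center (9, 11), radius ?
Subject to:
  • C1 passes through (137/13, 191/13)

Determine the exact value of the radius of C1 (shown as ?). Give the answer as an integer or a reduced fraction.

1. [C1∋P]  r_C1² − 16 = 0  ⇒  r_C1 = 4 (r>0 drops 1)

4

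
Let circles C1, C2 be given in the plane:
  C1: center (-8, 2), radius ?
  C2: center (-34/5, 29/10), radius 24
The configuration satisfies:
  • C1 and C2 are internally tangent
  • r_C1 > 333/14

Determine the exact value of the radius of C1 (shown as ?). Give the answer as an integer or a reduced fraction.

1. [int C1,C2]  r_C1² − 48r_C1 + 2295/4 = 0  ⇒  r_C1 = 45/2 or 51/2
2. given r_C1 > 333/14: keep 51/2

51/2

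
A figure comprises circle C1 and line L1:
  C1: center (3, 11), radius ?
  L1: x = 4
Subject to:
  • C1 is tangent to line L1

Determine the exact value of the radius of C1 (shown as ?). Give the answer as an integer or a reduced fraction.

1

1. [C1‖L1]  r_C1² − 1 = 0  ⇒  r_C1 = 1 (r>0 drops 1)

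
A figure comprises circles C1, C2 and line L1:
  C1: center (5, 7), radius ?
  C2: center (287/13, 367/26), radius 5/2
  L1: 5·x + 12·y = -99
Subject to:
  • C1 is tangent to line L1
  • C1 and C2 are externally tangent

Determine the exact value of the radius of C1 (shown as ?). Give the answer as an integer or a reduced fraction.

1. [C1‖L1]  r_C1² − 256 = 0  ⇒  r_C1 = 16 (r>0 drops 1)
2. [ext C1·C2]  r_C1² + 5r_C1 − 336 = 0  ⇒  r_C1 = 16 (r>0 drops 1)

16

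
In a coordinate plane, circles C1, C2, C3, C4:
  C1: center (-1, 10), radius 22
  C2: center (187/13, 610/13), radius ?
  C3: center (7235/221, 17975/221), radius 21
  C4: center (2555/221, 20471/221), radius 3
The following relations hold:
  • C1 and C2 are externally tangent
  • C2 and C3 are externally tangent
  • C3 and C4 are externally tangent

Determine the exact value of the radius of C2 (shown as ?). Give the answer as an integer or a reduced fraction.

1. [ext C1·C2]  r_C2² + 44r_C2 − 1116 = 0  ⇒  r_C2 = 18 (r>0 drops 1)
2. [ext C2·C3]  r_C2² + 42r_C2 − 1080 = 0  ⇒  r_C2 = 18 (r>0 drops 1)

18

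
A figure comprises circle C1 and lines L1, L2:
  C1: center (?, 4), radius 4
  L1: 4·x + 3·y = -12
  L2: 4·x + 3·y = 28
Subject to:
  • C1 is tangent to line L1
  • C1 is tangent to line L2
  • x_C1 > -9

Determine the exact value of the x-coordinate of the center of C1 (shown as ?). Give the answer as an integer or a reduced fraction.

-1

1. [C1‖L1]  x_C1² + 12x_C1 + 11 = 0  ⇒  x_C1 = -11 or -1
2. [C1‖L2]  x_C1² − 8x_C1 − 9 = 0  ⇒  x_C1 = -1 or 9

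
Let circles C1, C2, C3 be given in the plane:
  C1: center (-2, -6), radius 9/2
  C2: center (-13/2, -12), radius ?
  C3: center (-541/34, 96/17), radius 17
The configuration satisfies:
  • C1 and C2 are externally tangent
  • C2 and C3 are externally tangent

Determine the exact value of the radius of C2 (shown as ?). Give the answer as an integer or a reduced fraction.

1. [ext C1·C2]  r_C2² + 9r_C2 − 36 = 0  ⇒  r_C2 = 3 (r>0 drops 1)
2. [ext C2·C3]  r_C2² + 34r_C2 − 111 = 0  ⇒  r_C2 = 3 (r>0 drops 1)

3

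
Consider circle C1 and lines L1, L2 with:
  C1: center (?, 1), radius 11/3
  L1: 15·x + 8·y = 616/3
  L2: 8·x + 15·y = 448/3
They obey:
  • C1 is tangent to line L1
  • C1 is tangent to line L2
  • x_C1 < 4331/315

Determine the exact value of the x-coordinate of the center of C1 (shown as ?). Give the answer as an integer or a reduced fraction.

9

1. [C1‖L1]  x_C1² − (1184/45)x_C1 + 779/5 = 0  ⇒  x_C1 = 9 or 779/45
2. [C1‖L2]  x_C1² − (403/12)x_C1 + 885/4 = 0  ⇒  x_C1 = 9 or 295/12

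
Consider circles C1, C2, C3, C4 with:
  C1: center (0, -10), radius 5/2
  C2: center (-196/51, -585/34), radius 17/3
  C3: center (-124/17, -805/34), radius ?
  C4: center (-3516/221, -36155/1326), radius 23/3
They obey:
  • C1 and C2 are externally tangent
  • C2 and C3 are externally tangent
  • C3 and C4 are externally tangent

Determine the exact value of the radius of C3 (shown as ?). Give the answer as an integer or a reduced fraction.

5/3

1. [ext C2·C3]  r_C3² + (34/3)r_C3 − 65/3 = 0  ⇒  r_C3 = 5/3 (r>0 drops 1)
2. [ext C3·C4]  r_C3² + (46/3)r_C3 − 85/3 = 0  ⇒  r_C3 = 5/3 (r>0 drops 1)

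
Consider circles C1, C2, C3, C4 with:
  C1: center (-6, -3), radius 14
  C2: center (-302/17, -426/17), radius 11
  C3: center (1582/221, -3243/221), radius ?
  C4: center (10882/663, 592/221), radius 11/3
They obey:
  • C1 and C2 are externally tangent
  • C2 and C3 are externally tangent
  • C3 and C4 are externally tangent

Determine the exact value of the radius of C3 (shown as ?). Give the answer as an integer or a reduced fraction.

1. [ext C2·C3]  r_C3² + 22r_C3 − 608 = 0  ⇒  r_C3 = 16 (r>0 drops 1)
2. [ext C3·C4]  r_C3² + (22/3)r_C3 − 1120/3 = 0  ⇒  r_C3 = 16 (r>0 drops 1)

16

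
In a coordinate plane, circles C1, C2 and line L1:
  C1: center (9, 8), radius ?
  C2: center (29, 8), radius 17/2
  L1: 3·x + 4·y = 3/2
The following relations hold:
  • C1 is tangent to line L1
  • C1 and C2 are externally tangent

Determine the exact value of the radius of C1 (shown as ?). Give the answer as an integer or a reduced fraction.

1. [C1‖L1]  r_C1² − 529/4 = 0  ⇒  r_C1 = 23/2 (r>0 drops 1)
2. [ext C1·C2]  r_C1² + 17r_C1 − 1311/4 = 0  ⇒  r_C1 = 23/2 (r>0 drops 1)

23/2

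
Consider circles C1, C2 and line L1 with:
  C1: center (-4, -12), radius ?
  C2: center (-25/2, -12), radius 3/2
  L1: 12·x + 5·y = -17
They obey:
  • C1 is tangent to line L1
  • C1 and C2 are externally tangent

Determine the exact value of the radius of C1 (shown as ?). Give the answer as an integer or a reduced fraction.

7

1. [C1‖L1]  r_C1² − 49 = 0  ⇒  r_C1 = 7 (r>0 drops 1)
2. [ext C1·C2]  r_C1² + 3r_C1 − 70 = 0  ⇒  r_C1 = 7 (r>0 drops 1)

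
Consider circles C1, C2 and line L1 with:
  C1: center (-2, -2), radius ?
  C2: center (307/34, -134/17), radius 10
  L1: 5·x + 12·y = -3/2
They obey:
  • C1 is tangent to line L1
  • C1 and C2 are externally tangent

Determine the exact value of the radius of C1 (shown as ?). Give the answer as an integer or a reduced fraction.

1. [C1‖L1]  r_C1² − 25/4 = 0  ⇒  r_C1 = 5/2 (r>0 drops 1)
2. [ext C1·C2]  r_C1² + 20r_C1 − 225/4 = 0  ⇒  r_C1 = 5/2 (r>0 drops 1)

5/2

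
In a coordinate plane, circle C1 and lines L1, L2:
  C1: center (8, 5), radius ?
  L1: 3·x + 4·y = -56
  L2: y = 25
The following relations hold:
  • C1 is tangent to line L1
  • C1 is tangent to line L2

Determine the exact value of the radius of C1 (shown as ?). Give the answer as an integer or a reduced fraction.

1. [C1‖L1]  r_C1² − 400 = 0  ⇒  r_C1 = 20 (r>0 drops 1)
2. [C1‖L2]  r_C1² − 400 = 0  ⇒  r_C1 = 20 (r>0 drops 1)

20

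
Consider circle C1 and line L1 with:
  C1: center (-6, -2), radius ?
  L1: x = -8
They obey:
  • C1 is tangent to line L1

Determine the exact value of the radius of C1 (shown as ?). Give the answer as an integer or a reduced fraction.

1. [C1‖L1]  r_C1² − 4 = 0  ⇒  r_C1 = 2 (r>0 drops 1)

2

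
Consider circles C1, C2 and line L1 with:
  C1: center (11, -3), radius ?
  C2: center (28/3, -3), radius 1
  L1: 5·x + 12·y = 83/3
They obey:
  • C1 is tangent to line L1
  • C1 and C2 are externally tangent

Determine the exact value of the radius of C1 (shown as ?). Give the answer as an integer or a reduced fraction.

1. [C1‖L1]  r_C1² − 4/9 = 0  ⇒  r_C1 = 2/3 (r>0 drops 1)
2. [ext C1·C2]  r_C1² + 2r_C1 − 16/9 = 0  ⇒  r_C1 = 2/3 (r>0 drops 1)

2/3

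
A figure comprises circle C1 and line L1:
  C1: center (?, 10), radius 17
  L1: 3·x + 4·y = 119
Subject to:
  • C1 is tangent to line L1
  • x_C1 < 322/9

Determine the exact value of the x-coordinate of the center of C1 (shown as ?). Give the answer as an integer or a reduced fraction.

1. [C1‖L1]  x_C1² − (158/3)x_C1 − 328/3 = 0  ⇒  x_C1 = -2 or 164/3
2. given x_C1 < 322/9: keep -2

-2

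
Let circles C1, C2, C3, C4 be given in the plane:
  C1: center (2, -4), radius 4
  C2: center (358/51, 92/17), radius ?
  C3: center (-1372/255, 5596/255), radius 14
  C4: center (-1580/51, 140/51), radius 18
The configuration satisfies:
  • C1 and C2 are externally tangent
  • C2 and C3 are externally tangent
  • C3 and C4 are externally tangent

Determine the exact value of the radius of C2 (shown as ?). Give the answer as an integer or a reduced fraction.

1. [ext C1·C2]  r_C2² + 8r_C2 − 880/9 = 0  ⇒  r_C2 = 20/3 (r>0 drops 1)
2. [ext C2·C3]  r_C2² + 28r_C2 − 2080/9 = 0  ⇒  r_C2 = 20/3 (r>0 drops 1)

20/3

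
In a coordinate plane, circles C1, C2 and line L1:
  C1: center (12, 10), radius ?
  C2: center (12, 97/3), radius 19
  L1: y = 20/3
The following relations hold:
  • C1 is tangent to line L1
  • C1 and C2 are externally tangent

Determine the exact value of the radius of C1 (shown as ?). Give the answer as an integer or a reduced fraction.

10/3

1. [C1‖L1]  r_C1² − 100/9 = 0  ⇒  r_C1 = 10/3 (r>0 drops 1)
2. [ext C1·C2]  r_C1² + 38r_C1 − 1240/9 = 0  ⇒  r_C1 = 10/3 (r>0 drops 1)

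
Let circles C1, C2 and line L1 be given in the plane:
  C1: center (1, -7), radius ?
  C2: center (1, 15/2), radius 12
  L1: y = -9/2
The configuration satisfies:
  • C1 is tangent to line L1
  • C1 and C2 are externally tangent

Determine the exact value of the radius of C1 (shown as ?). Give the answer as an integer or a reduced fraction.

5/2

1. [C1‖L1]  r_C1² − 25/4 = 0  ⇒  r_C1 = 5/2 (r>0 drops 1)
2. [ext C1·C2]  r_C1² + 24r_C1 − 265/4 = 0  ⇒  r_C1 = 5/2 (r>0 drops 1)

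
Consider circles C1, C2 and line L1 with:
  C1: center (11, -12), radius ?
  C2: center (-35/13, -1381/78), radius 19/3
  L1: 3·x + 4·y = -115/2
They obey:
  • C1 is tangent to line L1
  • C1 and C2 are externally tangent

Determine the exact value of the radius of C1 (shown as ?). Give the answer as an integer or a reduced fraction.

17/2

1. [C1‖L1]  r_C1² − 289/4 = 0  ⇒  r_C1 = 17/2 (r>0 drops 1)
2. [ext C1·C2]  r_C1² + (38/3)r_C1 − 2159/12 = 0  ⇒  r_C1 = 17/2 (r>0 drops 1)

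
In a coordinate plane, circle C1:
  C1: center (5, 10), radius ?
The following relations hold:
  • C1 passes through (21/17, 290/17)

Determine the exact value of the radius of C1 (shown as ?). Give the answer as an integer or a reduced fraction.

8

1. [C1∋P]  r_C1² − 64 = 0  ⇒  r_C1 = 8 (r>0 drops 1)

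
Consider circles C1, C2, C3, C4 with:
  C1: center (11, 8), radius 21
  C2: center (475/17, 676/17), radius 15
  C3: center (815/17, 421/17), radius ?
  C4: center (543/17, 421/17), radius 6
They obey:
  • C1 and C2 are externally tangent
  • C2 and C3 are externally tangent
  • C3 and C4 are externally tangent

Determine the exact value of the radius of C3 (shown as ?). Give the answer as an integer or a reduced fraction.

10

1. [ext C2·C3]  r_C3² + 30r_C3 − 400 = 0  ⇒  r_C3 = 10 (r>0 drops 1)
2. [ext C3·C4]  r_C3² + 12r_C3 − 220 = 0  ⇒  r_C3 = 10 (r>0 drops 1)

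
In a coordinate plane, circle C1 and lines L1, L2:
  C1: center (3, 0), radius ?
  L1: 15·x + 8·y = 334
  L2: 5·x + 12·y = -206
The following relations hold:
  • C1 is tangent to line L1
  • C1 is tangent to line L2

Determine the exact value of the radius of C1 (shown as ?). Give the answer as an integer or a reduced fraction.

1. [C1‖L1]  r_C1² − 289 = 0  ⇒  r_C1 = 17 (r>0 drops 1)
2. [C1‖L2]  r_C1² − 289 = 0  ⇒  r_C1 = 17 (r>0 drops 1)

17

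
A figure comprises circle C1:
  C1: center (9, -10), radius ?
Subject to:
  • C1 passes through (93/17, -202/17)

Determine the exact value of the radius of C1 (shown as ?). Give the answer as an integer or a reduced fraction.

1. [C1∋P]  r_C1² − 16 = 0  ⇒  r_C1 = 4 (r>0 drops 1)

4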